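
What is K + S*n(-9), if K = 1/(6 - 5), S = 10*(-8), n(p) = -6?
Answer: 481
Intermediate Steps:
S = -80
K = 1 (K = 1/1 = 1)
K + S*n(-9) = 1 - 80*(-6) = 1 + 480 = 481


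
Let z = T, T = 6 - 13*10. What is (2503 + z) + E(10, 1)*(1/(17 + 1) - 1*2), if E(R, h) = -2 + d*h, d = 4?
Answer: 21376/9 ≈ 2375.1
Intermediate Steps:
E(R, h) = -2 + 4*h
T = -124 (T = 6 - 130 = -124)
z = -124
(2503 + z) + E(10, 1)*(1/(17 + 1) - 1*2) = (2503 - 124) + (-2 + 4*1)*(1/(17 + 1) - 1*2) = 2379 + (-2 + 4)*(1/18 - 2) = 2379 + 2*(1/18 - 2) = 2379 + 2*(-35/18) = 2379 - 35/9 = 21376/9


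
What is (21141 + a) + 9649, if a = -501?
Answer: 30289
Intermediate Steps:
(21141 + a) + 9649 = (21141 - 501) + 9649 = 20640 + 9649 = 30289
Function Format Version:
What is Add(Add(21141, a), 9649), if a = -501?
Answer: 30289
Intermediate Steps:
Add(Add(21141, a), 9649) = Add(Add(21141, -501), 9649) = Add(20640, 9649) = 30289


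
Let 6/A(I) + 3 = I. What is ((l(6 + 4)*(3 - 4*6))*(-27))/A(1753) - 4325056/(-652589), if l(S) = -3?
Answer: -323761392569/652589 ≈ -4.9612e+5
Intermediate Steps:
A(I) = 6/(-3 + I)
((l(6 + 4)*(3 - 4*6))*(-27))/A(1753) - 4325056/(-652589) = (-3*(3 - 4*6)*(-27))/((6/(-3 + 1753))) - 4325056/(-652589) = (-3*(3 - 24)*(-27))/((6/1750)) - 4325056*(-1/652589) = (-3*(-21)*(-27))/((6*(1/1750))) + 4325056/652589 = (63*(-27))/(3/875) + 4325056/652589 = -1701*875/3 + 4325056/652589 = -496125 + 4325056/652589 = -323761392569/652589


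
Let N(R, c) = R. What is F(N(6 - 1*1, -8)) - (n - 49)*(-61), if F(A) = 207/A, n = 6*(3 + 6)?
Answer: 1732/5 ≈ 346.40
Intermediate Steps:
n = 54 (n = 6*9 = 54)
F(N(6 - 1*1, -8)) - (n - 49)*(-61) = 207/(6 - 1*1) - (54 - 49)*(-61) = 207/(6 - 1) - 5*(-61) = 207/5 - 1*(-305) = 207*(1/5) + 305 = 207/5 + 305 = 1732/5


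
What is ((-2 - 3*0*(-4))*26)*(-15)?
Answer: 780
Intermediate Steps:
((-2 - 3*0*(-4))*26)*(-15) = ((-2 + 0*(-4))*26)*(-15) = ((-2 + 0)*26)*(-15) = -2*26*(-15) = -52*(-15) = 780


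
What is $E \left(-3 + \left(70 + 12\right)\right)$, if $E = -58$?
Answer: $-4582$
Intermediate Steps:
$E \left(-3 + \left(70 + 12\right)\right) = - 58 \left(-3 + \left(70 + 12\right)\right) = - 58 \left(-3 + 82\right) = \left(-58\right) 79 = -4582$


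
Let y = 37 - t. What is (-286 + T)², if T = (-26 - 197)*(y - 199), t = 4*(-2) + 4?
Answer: 1221362704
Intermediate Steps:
t = -4 (t = -8 + 4 = -4)
y = 41 (y = 37 - 1*(-4) = 37 + 4 = 41)
T = 35234 (T = (-26 - 197)*(41 - 199) = -223*(-158) = 35234)
(-286 + T)² = (-286 + 35234)² = 34948² = 1221362704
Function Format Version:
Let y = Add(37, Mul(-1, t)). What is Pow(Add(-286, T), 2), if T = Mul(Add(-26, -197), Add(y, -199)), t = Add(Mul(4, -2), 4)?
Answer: 1221362704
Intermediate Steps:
t = -4 (t = Add(-8, 4) = -4)
y = 41 (y = Add(37, Mul(-1, -4)) = Add(37, 4) = 41)
T = 35234 (T = Mul(Add(-26, -197), Add(41, -199)) = Mul(-223, -158) = 35234)
Pow(Add(-286, T), 2) = Pow(Add(-286, 35234), 2) = Pow(34948, 2) = 1221362704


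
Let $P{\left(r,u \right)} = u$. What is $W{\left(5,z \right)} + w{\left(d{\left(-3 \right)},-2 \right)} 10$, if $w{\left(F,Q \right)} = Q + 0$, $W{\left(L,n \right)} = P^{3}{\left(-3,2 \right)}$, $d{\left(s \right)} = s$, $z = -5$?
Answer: $-12$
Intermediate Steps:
$W{\left(L,n \right)} = 8$ ($W{\left(L,n \right)} = 2^{3} = 8$)
$w{\left(F,Q \right)} = Q$
$W{\left(5,z \right)} + w{\left(d{\left(-3 \right)},-2 \right)} 10 = 8 - 20 = -12$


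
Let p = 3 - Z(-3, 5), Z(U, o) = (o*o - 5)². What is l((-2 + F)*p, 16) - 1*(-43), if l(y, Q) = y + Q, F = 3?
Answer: -338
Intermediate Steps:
Z(U, o) = (-5 + o²)² (Z(U, o) = (o² - 5)² = (-5 + o²)²)
p = -397 (p = 3 - (-5 + 5²)² = 3 - (-5 + 25)² = 3 - 1*20² = 3 - 1*400 = 3 - 400 = -397)
l(y, Q) = Q + y
l((-2 + F)*p, 16) - 1*(-43) = (16 + (-2 + 3)*(-397)) - 1*(-43) = (16 + 1*(-397)) + 43 = (16 - 397) + 43 = -381 + 43 = -338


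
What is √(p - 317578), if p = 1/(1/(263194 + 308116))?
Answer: 2*√63433 ≈ 503.72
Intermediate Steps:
p = 571310 (p = 1/(1/571310) = 571310)
√(p - 317578) = √(571310 - 317578) = √253732 = 2*√63433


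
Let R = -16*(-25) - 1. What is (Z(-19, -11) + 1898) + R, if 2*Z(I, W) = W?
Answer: 4583/2 ≈ 2291.5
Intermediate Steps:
R = 399 (R = 400 - 1 = 399)
Z(I, W) = W/2
(Z(-19, -11) + 1898) + R = ((½)*(-11) + 1898) + 399 = (-11/2 + 1898) + 399 = 3785/2 + 399 = 4583/2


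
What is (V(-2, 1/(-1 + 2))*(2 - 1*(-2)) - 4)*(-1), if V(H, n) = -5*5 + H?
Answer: 112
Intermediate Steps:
V(H, n) = -25 + H
(V(-2, 1/(-1 + 2))*(2 - 1*(-2)) - 4)*(-1) = ((-25 - 2)*(2 - 1*(-2)) - 4)*(-1) = (-27*(2 + 2) - 4)*(-1) = (-27*4 - 4)*(-1) = (-108 - 4)*(-1) = -112*(-1) = 112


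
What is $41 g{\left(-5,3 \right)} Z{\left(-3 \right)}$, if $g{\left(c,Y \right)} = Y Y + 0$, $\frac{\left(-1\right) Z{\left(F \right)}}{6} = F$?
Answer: $6642$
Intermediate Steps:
$Z{\left(F \right)} = - 6 F$
$g{\left(c,Y \right)} = Y^{2}$ ($g{\left(c,Y \right)} = Y^{2} + 0 = Y^{2}$)
$41 g{\left(-5,3 \right)} Z{\left(-3 \right)} = 41 \cdot 3^{2} \left(\left(-6\right) \left(-3\right)\right) = 41 \cdot 9 \cdot 18 = 369 \cdot 18 = 6642$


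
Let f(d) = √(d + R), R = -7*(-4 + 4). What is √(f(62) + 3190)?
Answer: √(3190 + √62) ≈ 56.550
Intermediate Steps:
R = 0 (R = -7*0 = 0)
f(d) = √d (f(d) = √(d + 0) = √d)
√(f(62) + 3190) = √(√62 + 3190) = √(3190 + √62)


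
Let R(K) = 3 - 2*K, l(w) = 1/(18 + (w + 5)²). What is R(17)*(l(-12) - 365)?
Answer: 758074/67 ≈ 11315.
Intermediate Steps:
l(w) = 1/(18 + (5 + w)²)
R(17)*(l(-12) - 365) = (3 - 2*17)*(1/(18 + (5 - 12)²) - 365) = (3 - 34)*(1/(18 + (-7)²) - 365) = -31*(1/(18 + 49) - 365) = -31*(1/67 - 365) = -31*(-24454/67) = 758074/67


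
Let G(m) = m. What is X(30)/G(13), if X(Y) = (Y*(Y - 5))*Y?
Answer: 22500/13 ≈ 1730.8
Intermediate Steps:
X(Y) = Y²*(-5 + Y) (X(Y) = (Y*(-5 + Y))*Y = Y²*(-5 + Y))
X(30)/G(13) = (30²*(-5 + 30))/13 = (900*25)*(1/13) = 22500*(1/13) = 22500/13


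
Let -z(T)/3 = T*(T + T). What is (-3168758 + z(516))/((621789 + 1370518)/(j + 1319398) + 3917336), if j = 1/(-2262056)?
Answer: -7112626531897777189/5845749067957355312 ≈ -1.2167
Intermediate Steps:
j = -1/2262056 ≈ -4.4208e-7
z(T) = -6*T**2 (z(T) = -3*T*(T + T) = -3*T*2*T = -6*T**2)
(-3168758 + z(516))/((621789 + 1370518)/(j + 1319398) + 3917336) = (-3168758 - 6*516**2)/((621789 + 1370518)/(-1/2262056 + 1319398) + 3917336) = (-3168758 - 6*266256)/(1992307/(2984552162287/2262056) + 3917336) = (-3168758 - 1597536)/(1992307*(2262056/2984552162287) + 3917336) = -4766294/(4506710003192/2984552162287 + 3917336) = -4766294/11691498135914710624/2984552162287 = -4766294*2984552162287/11691498135914710624 = -7112626531897777189/5845749067957355312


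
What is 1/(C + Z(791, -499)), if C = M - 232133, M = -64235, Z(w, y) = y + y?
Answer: -1/297366 ≈ -3.3629e-6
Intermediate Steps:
Z(w, y) = 2*y
C = -296368 (C = -64235 - 232133 = -296368)
1/(C + Z(791, -499)) = 1/(-296368 + 2*(-499)) = 1/(-296368 - 998) = 1/(-297366) = -1/297366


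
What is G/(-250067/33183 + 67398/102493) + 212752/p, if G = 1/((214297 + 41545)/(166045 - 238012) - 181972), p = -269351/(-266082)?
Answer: 17343373320394910017107574894251/82520721617162667144036602 ≈ 2.1017e+5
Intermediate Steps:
p = 269351/266082 (p = -269351*(-1/266082) = 269351/266082 ≈ 1.0123)
G = -71967/13096234766 (G = 1/(255842/(-71967) - 181972) = 1/(255842*(-1/71967) - 181972) = 1/(-255842/71967 - 181972) = 1/(-13096234766/71967) = -71967/13096234766 ≈ -5.4952e-6)
G/(-250067/33183 + 67398/102493) + 212752/p = -71967/(13096234766*(-250067/33183 + 67398/102493)) + 212752/(269351/266082) = -71967/(13096234766*(-250067*1/33183 + 67398*(1/102493))) + 212752*(266082/269351) = -71967/(13096234766*(-250067/33183 + 67398/102493)) + 56609477664/269351 = -71967/(13096234766*(-23393649197/3401025219)) + 56609477664/269351 = -71967/13096234766*(-3401025219/23393649197) + 56609477664/269351 = 244761581935773/306368721917359382902 + 56609477664/269351 = 17343373320394910017107574894251/82520721617162667144036602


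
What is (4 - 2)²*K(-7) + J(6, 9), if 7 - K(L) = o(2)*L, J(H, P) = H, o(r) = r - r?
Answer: 34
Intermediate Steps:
o(r) = 0
K(L) = 7 (K(L) = 7 - 0*L = 7 - 1*0 = 7 + 0 = 7)
(4 - 2)²*K(-7) + J(6, 9) = (4 - 2)²*7 + 6 = 2²*7 + 6 = 4*7 + 6 = 28 + 6 = 34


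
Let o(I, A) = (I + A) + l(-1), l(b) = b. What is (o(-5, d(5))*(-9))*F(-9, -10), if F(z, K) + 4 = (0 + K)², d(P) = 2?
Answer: 3456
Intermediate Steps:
F(z, K) = -4 + K² (F(z, K) = -4 + (0 + K)² = -4 + K²)
o(I, A) = -1 + A + I (o(I, A) = (I + A) - 1 = (A + I) - 1 = -1 + A + I)
(o(-5, d(5))*(-9))*F(-9, -10) = ((-1 + 2 - 5)*(-9))*(-4 + (-10)²) = (-4*(-9))*(-4 + 100) = 36*96 = 3456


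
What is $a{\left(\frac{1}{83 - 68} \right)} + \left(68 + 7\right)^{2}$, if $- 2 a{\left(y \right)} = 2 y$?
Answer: $\frac{84374}{15} \approx 5624.9$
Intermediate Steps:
$a{\left(y \right)} = - y$ ($a{\left(y \right)} = - \frac{2 y}{2} = - y$)
$a{\left(\frac{1}{83 - 68} \right)} + \left(68 + 7\right)^{2} = - \frac{1}{83 - 68} + \left(68 + 7\right)^{2} = - \frac{1}{15} + 75^{2} = \left(-1\right) \frac{1}{15} + 5625 = - \frac{1}{15} + 5625 = \frac{84374}{15}$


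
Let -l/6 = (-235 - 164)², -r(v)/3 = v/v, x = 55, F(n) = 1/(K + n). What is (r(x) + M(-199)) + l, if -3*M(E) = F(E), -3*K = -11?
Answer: -559752473/586 ≈ -9.5521e+5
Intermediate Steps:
K = 11/3 (K = -⅓*(-11) = 11/3 ≈ 3.6667)
F(n) = 1/(11/3 + n)
M(E) = -1/(11 + 3*E)
r(v) = -3 (r(v) = -3*v/v = -3*1 = -3)
l = -955206 (l = -6*(-235 - 164)² = -6*(-399)² = -6*159201 = -955206)
(r(x) + M(-199)) + l = (-3 - 1/(11 + 3*(-199))) - 955206 = (-3 - 1/(11 - 597)) - 955206 = (-3 - 1/(-586)) - 955206 = (-3 - 1*(-1/586)) - 955206 = (-3 + 1/586) - 955206 = -1757/586 - 955206 = -559752473/586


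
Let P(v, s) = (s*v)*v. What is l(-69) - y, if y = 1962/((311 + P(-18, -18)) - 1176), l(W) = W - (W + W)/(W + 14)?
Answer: -26231391/368335 ≈ -71.216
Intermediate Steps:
P(v, s) = s*v²
l(W) = W - 2*W/(14 + W)
y = -1962/6697 (y = 1962/((311 - 18*(-18)²) - 1176) = 1962/((311 - 18*324) - 1176) = 1962/((311 - 5832) - 1176) = 1962/(-5521 - 1176) = 1962/(-6697) = 1962*(-1/6697) = -1962/6697 ≈ -0.29297)
l(-69) - y = -69*(12 - 69)/(14 - 69) - 1*(-1962/6697) = -69*(-57)/(-55) + 1962/6697 = -69*(-1/55)*(-57) + 1962/6697 = -3933/55 + 1962/6697 = -26231391/368335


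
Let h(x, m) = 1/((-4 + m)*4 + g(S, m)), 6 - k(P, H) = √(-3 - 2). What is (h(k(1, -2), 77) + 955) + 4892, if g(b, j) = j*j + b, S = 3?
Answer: 36391729/6224 ≈ 5847.0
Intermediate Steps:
k(P, H) = 6 - I*√5 (k(P, H) = 6 - √(-3 - 2) = 6 - √(-5) = 6 - I*√5)
g(b, j) = b + j² (g(b, j) = j² + b = b + j²)
h(x, m) = 1/(-13 + m² + 4*m) (h(x, m) = 1/((-4 + m)*4 + (3 + m²)) = 1/((-16 + 4*m) + (3 + m²)) = 1/(-13 + m² + 4*m))
(h(k(1, -2), 77) + 955) + 4892 = (1/(-13 + 77² + 4*77) + 955) + 4892 = (1/(-13 + 5929 + 308) + 955) + 4892 = (1/6224 + 955) + 4892 = 5943921/6224 + 4892 = 36391729/6224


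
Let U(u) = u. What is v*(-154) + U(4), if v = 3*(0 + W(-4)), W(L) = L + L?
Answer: 3700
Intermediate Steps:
W(L) = 2*L
v = -24 (v = 3*(0 + 2*(-4)) = 3*(0 - 8) = 3*(-8) = -24)
v*(-154) + U(4) = -24*(-154) + 4 = 3696 + 4 = 3700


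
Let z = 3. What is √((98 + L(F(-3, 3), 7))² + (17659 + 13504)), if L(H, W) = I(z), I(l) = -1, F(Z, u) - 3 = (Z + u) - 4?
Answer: 42*√23 ≈ 201.42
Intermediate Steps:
F(Z, u) = -1 + Z + u (F(Z, u) = 3 + ((Z + u) - 4) = 3 + (-4 + Z + u) = -1 + Z + u)
L(H, W) = -1
√((98 + L(F(-3, 3), 7))² + (17659 + 13504)) = √((98 - 1)² + (17659 + 13504)) = √(97² + 31163) = √(9409 + 31163) = √40572 = 42*√23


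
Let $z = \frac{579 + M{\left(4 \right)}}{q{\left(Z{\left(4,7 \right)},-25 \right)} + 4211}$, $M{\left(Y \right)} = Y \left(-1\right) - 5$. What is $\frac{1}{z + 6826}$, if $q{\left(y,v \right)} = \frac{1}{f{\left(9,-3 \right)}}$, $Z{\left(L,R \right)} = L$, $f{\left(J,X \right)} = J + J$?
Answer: $\frac{75799}{517414234} \approx 0.0001465$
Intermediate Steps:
$f{\left(J,X \right)} = 2 J$
$q{\left(y,v \right)} = \frac{1}{18}$ ($q{\left(y,v \right)} = \frac{1}{2 \cdot 9} = \frac{1}{18}$)
$M{\left(Y \right)} = -5 - Y$ ($M{\left(Y \right)} = - Y - 5 = -5 - Y$)
$z = \frac{10260}{75799}$ ($z = \frac{579 - 9}{\frac{1}{18} + 4211} = \frac{579 - 9}{\frac{75799}{18}} = \left(579 - 9\right) \frac{18}{75799} = 570 \cdot \frac{18}{75799} = \frac{10260}{75799} \approx 0.13536$)
$\frac{1}{z + 6826} = \frac{1}{\frac{10260}{75799} + 6826} = \frac{1}{\frac{517414234}{75799}} = \frac{75799}{517414234}$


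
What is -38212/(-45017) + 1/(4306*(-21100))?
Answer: 3471812354183/4090091562200 ≈ 0.84883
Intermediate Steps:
-38212/(-45017) + 1/(4306*(-21100)) = -38212*(-1/45017) + (1/4306)*(-1/21100) = 38212/45017 - 1/90856600 = 3471812354183/4090091562200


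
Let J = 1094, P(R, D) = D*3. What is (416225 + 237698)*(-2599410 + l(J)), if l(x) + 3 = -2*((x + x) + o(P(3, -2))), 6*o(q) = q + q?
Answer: -1702674898555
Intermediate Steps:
P(R, D) = 3*D
o(q) = q/3 (o(q) = (q + q)/6 = (2*q)/6 = q/3)
l(x) = 1 - 4*x (l(x) = -3 - 2*((x + x) + (3*(-2))/3) = -3 - 2*(2*x + (⅓)*(-6)) = -3 - 2*(2*x - 2) = -3 - 2*(-2 + 2*x) = -3 + (4 - 4*x) = 1 - 4*x)
(416225 + 237698)*(-2599410 + l(J)) = (416225 + 237698)*(-2599410 + (1 - 4*1094)) = 653923*(-2599410 + (1 - 4376)) = 653923*(-2599410 - 4375) = 653923*(-2603785) = -1702674898555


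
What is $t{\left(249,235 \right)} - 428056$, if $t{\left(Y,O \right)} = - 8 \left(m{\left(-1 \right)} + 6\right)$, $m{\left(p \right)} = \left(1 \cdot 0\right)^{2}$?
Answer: $-428104$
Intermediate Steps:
$m{\left(p \right)} = 0$ ($m{\left(p \right)} = 0^{2} = 0$)
$t{\left(Y,O \right)} = -48$ ($t{\left(Y,O \right)} = - 8 \left(0 + 6\right) = \left(-8\right) 6 = -48$)
$t{\left(249,235 \right)} - 428056 = -48 - 428056 = -428104$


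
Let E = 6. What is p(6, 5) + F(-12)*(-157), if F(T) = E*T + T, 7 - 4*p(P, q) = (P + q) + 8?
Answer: 13185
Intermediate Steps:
p(P, q) = -¼ - P/4 - q/4 (p(P, q) = 7/4 - ((P + q) + 8)/4 = 7/4 - (8 + P + q)/4 = 7/4 + (-2 - P/4 - q/4) = -¼ - P/4 - q/4)
F(T) = 7*T (F(T) = 6*T + T = 7*T)
p(6, 5) + F(-12)*(-157) = (-¼ - ¼*6 - ¼*5) + (7*(-12))*(-157) = (-¼ - 3/2 - 5/4) - 84*(-157) = -3 + 13188 = 13185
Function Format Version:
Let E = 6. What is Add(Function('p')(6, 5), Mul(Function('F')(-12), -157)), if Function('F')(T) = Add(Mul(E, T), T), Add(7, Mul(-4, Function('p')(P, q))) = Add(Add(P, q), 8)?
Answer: 13185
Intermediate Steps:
Function('p')(P, q) = Add(Rational(-1, 4), Mul(Rational(-1, 4), P), Mul(Rational(-1, 4), q)) (Function('p')(P, q) = Add(Rational(7, 4), Mul(Rational(-1, 4), Add(Add(P, q), 8))) = Add(Rational(7, 4), Mul(Rational(-1, 4), Add(8, P, q))) = Add(Rational(7, 4), Add(-2, Mul(Rational(-1, 4), P), Mul(Rational(-1, 4), q))) = Add(Rational(-1, 4), Mul(Rational(-1, 4), P), Mul(Rational(-1, 4), q)))
Function('F')(T) = Mul(7, T) (Function('F')(T) = Add(Mul(6, T), T) = Mul(7, T))
Add(Function('p')(6, 5), Mul(Function('F')(-12), -157)) = Add(Add(Rational(-1, 4), Mul(Rational(-1, 4), 6), Mul(Rational(-1, 4), 5)), Mul(Mul(7, -12), -157)) = Add(Add(Rational(-1, 4), Rational(-3, 2), Rational(-5, 4)), Mul(-84, -157)) = Add(-3, 13188) = 13185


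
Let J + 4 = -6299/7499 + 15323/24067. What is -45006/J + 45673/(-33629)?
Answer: 45520113859842903/4251852281642 ≈ 10706.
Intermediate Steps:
J = -758604588/180478433 (J = -4 + (-6299/7499 + 15323/24067) = -4 - 36690856/180478433 = -758604588/180478433 ≈ -4.2033)
-45006/J + 45673/(-33629) = -45006/(-758604588/180478433) + 45673/(-33629) = -45006*(-180478433/758604588) + 45673*(-1/33629) = 1353768725933/126434098 - 45673/33629 = 45520113859842903/4251852281642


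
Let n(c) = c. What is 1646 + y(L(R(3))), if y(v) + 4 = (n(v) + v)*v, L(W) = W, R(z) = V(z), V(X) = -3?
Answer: 1660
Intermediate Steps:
R(z) = -3
y(v) = -4 + 2*v**2 (y(v) = -4 + (v + v)*v = -4 + (2*v)*v = -4 + 2*v**2)
1646 + y(L(R(3))) = 1646 + (-4 + 2*(-3)**2) = 1646 + (-4 + 2*9) = 1646 + (-4 + 18) = 1646 + 14 = 1660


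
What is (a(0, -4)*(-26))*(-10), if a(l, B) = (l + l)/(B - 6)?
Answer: 0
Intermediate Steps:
a(l, B) = 2*l/(-6 + B) (a(l, B) = (2*l)/(-6 + B) = 2*l/(-6 + B))
(a(0, -4)*(-26))*(-10) = ((2*0/(-6 - 4))*(-26))*(-10) = ((2*0/(-10))*(-26))*(-10) = ((2*0*(-⅒))*(-26))*(-10) = (0*(-26))*(-10) = 0*(-10) = 0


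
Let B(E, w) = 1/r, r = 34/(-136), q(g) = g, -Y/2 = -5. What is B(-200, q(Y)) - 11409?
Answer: -11413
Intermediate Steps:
Y = 10 (Y = -2*(-5) = 10)
r = -¼ (r = 34*(-1/136) = -¼ ≈ -0.25000)
B(E, w) = -4 (B(E, w) = 1/(-¼) = -4)
B(-200, q(Y)) - 11409 = -4 - 11409 = -11413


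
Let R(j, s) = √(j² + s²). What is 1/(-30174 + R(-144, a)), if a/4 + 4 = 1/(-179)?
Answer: -161134189/4861950914286 - 895*√186841/2430975457143 ≈ -3.3301e-5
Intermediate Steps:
a = -2868/179 (a = -16 + 4/(-179) = -16 + 4*(-1/179) = -16 - 4/179 = -2868/179 ≈ -16.022)
1/(-30174 + R(-144, a)) = 1/(-30174 + √((-144)² + (-2868/179)²)) = 1/(-30174 + √(20736 + 8225424/32041)) = 1/(-30174 + √(672627600/32041)) = 1/(-30174 + 60*√186841/179)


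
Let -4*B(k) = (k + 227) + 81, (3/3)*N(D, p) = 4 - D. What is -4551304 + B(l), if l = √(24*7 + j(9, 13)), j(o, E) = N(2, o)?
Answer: -4551381 - √170/4 ≈ -4.5514e+6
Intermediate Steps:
N(D, p) = 4 - D
j(o, E) = 2 (j(o, E) = 4 - 1*2 = 4 - 2 = 2)
l = √170 (l = √(24*7 + 2) = √(168 + 2) = √170 ≈ 13.038)
B(k) = -77 - k/4 (B(k) = -((k + 227) + 81)/4 = -((227 + k) + 81)/4 = -(308 + k)/4 = -77 - k/4)
-4551304 + B(l) = -4551304 + (-77 - √170/4) = -4551381 - √170/4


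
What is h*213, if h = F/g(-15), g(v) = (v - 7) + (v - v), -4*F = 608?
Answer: 16188/11 ≈ 1471.6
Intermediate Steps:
F = -152 (F = -¼*608 = -152)
g(v) = -7 + v (g(v) = (-7 + v) + 0 = -7 + v)
h = 76/11 (h = -152/(-7 - 15) = -152/(-22) = -152*(-1/22) = 76/11 ≈ 6.9091)
h*213 = (76/11)*213 = 16188/11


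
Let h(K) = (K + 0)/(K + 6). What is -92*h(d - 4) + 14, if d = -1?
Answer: 474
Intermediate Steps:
h(K) = K/(6 + K)
-92*h(d - 4) + 14 = -92*(-1 - 4)/(6 + (-1 - 4)) + 14 = -(-460)/(6 - 5) + 14 = -(-460)/1 + 14 = -(-460) + 14 = -92*(-5) + 14 = 460 + 14 = 474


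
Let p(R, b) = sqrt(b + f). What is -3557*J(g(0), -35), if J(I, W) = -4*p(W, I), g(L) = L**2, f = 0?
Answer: 0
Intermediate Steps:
p(R, b) = sqrt(b) (p(R, b) = sqrt(b + 0) = sqrt(b))
J(I, W) = -4*sqrt(I)
-3557*J(g(0), -35) = -(-14228)*sqrt(0**2) = -(-14228)*sqrt(0) = -(-14228)*0 = -3557*0 = 0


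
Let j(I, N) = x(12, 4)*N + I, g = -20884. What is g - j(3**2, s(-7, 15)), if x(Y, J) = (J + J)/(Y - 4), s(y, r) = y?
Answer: -20886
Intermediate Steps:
x(Y, J) = 2*J/(-4 + Y) (x(Y, J) = (2*J)/(-4 + Y) = 2*J/(-4 + Y))
j(I, N) = I + N (j(I, N) = (2*4/(-4 + 12))*N + I = (2*4/8)*N + I = (2*4*(1/8))*N + I = 1*N + I = N + I = I + N)
g - j(3**2, s(-7, 15)) = -20884 - (3**2 - 7) = -20884 - (9 - 7) = -20884 - 1*2 = -20884 - 2 = -20886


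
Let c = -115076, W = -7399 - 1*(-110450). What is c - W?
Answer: -218127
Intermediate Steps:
W = 103051 (W = -7399 + 110450 = 103051)
c - W = -115076 - 1*103051 = -115076 - 103051 = -218127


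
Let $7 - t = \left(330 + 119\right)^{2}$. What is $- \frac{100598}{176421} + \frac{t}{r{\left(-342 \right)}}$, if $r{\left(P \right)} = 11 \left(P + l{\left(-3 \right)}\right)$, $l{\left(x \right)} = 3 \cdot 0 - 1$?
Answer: $\frac{5026551260}{95090919} \approx 52.86$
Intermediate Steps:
$l{\left(x \right)} = -1$ ($l{\left(x \right)} = 0 - 1 = -1$)
$t = -201594$ ($t = 7 - \left(330 + 119\right)^{2} = 7 - 449^{2} = 7 - 201601 = -201594$)
$r{\left(P \right)} = -11 + 11 P$ ($r{\left(P \right)} = 11 \left(P - 1\right) = 11 \left(-1 + P\right) = -11 + 11 P$)
$- \frac{100598}{176421} + \frac{t}{r{\left(-342 \right)}} = - \frac{100598}{176421} - \frac{201594}{-11 + 11 \left(-342\right)} = \left(-100598\right) \frac{1}{176421} - \frac{201594}{-11 - 3762} = - \frac{100598}{176421} - \frac{201594}{-3773} = - \frac{100598}{176421} - - \frac{201594}{3773} = - \frac{100598}{176421} + \frac{201594}{3773} = \frac{5026551260}{95090919}$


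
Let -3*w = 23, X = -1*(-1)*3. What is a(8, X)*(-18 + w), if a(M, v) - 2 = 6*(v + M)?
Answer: -5236/3 ≈ -1745.3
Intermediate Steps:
X = 3 (X = 1*3 = 3)
w = -23/3 (w = -⅓*23 = -23/3 ≈ -7.6667)
a(M, v) = 2 + 6*M + 6*v (a(M, v) = 2 + 6*(v + M) = 2 + 6*(M + v) = 2 + (6*M + 6*v) = 2 + 6*M + 6*v)
a(8, X)*(-18 + w) = (2 + 6*8 + 6*3)*(-18 - 23/3) = (2 + 48 + 18)*(-77/3) = 68*(-77/3) = -5236/3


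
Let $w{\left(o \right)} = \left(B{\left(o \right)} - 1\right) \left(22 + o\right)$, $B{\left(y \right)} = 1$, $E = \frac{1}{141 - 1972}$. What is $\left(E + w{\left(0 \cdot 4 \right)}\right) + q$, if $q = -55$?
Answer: $- \frac{100706}{1831} \approx -55.001$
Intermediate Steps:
$E = - \frac{1}{1831}$ ($E = \frac{1}{-1831} = - \frac{1}{1831} \approx -0.00054615$)
$w{\left(o \right)} = 0$ ($w{\left(o \right)} = \left(1 - 1\right) \left(22 + o\right) = 0 \left(22 + o\right) = 0$)
$\left(E + w{\left(0 \cdot 4 \right)}\right) + q = \left(- \frac{1}{1831} + 0\right) - 55 = - \frac{1}{1831} - 55 = - \frac{100706}{1831}$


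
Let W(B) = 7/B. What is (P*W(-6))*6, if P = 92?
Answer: -644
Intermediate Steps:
(P*W(-6))*6 = (92*(7/(-6)))*6 = (92*(7*(-1/6)))*6 = (92*(-7/6))*6 = -322/3*6 = -644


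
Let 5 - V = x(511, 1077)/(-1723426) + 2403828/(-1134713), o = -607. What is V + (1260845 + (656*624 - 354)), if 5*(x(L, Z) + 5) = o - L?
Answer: 16327665191954306281/9777969433690 ≈ 1.6698e+6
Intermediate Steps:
x(L, Z) = -632/5 - L/5 (x(L, Z) = -5 + (-607 - L)/5 = -5 + (-607/5 - L/5) = -632/5 - L/5)
V = 69602648565131/9777969433690 (V = 5 - ((-632/5 - 1/5*511)/(-1723426) + 2403828/(-1134713)) = 5 - ((-632/5 - 511/5)*(-1/1723426) + 2403828*(-1/1134713)) = 5 - (-1143/5*(-1/1723426) - 2403828/1134713) = 5 - (1143/8617130 - 2403828/1134713) = 5 - 1*(-20712801396681/9777969433690) = 5 + 20712801396681/9777969433690 = 69602648565131/9777969433690 ≈ 7.1183)
V + (1260845 + (656*624 - 354)) = 69602648565131/9777969433690 + (1260845 + (656*624 - 354)) = 69602648565131/9777969433690 + (1260845 + (409344 - 354)) = 69602648565131/9777969433690 + (1260845 + 408990) = 69602648565131/9777969433690 + 1669835 = 16327665191954306281/9777969433690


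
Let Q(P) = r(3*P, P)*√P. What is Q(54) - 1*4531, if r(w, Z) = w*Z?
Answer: -4531 + 26244*√6 ≈ 59753.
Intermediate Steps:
r(w, Z) = Z*w
Q(P) = 3*P^(5/2) (Q(P) = (P*(3*P))*√P = (3*P²)*√P = 3*P^(5/2))
Q(54) - 1*4531 = 3*54^(5/2) - 1*4531 = 3*(8748*√6) - 4531 = 26244*√6 - 4531 = -4531 + 26244*√6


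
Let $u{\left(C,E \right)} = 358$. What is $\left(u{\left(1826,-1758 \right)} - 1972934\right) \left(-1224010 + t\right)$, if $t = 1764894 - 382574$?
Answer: $-312278506560$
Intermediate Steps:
$t = 1382320$ ($t = 1764894 - 382574 = 1382320$)
$\left(u{\left(1826,-1758 \right)} - 1972934\right) \left(-1224010 + t\right) = \left(358 - 1972934\right) \left(-1224010 + 1382320\right) = \left(-1972576\right) 158310 = -312278506560$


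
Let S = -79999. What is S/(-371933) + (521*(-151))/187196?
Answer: -14284848239/69624369868 ≈ -0.20517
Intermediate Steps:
S/(-371933) + (521*(-151))/187196 = -79999/(-371933) + (521*(-151))/187196 = -79999*(-1/371933) - 78671*1/187196 = 79999/371933 - 78671/187196 = -14284848239/69624369868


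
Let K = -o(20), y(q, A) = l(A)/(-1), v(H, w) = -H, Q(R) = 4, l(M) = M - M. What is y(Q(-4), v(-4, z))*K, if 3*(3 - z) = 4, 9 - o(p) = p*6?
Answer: 0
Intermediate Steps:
o(p) = 9 - 6*p (o(p) = 9 - p*6 = 9 - 6*p)
l(M) = 0
z = 5/3 (z = 3 - ⅓*4 = 3 - 4/3 = 5/3 ≈ 1.6667)
y(q, A) = 0 (y(q, A) = 0/(-1) = 0*(-1) = 0)
K = 111 (K = -(9 - 6*20) = -(9 - 120) = -1*(-111) = 111)
y(Q(-4), v(-4, z))*K = 0*111 = 0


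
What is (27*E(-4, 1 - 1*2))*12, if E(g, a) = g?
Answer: -1296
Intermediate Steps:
(27*E(-4, 1 - 1*2))*12 = (27*(-4))*12 = -108*12 = -1296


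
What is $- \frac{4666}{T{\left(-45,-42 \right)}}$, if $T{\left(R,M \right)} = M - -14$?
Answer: $\frac{2333}{14} \approx 166.64$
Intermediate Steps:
$T{\left(R,M \right)} = 14 + M$ ($T{\left(R,M \right)} = M + 14 = 14 + M$)
$- \frac{4666}{T{\left(-45,-42 \right)}} = - \frac{4666}{14 - 42} = - \frac{4666}{-28} = \left(-4666\right) \left(- \frac{1}{28}\right) = \frac{2333}{14}$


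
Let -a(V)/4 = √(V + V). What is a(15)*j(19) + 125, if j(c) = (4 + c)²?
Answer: 125 - 2116*√30 ≈ -11465.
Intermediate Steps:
a(V) = -4*√2*√V (a(V) = -4*√(V + V) = -4*√2*√V)
a(15)*j(19) + 125 = (-4*√2*√15)*(4 + 19)² + 125 = -4*√30*23² + 125 = -4*√30*529 + 125 = -2116*√30 + 125 = 125 - 2116*√30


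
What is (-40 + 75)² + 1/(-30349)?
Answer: 37177524/30349 ≈ 1225.0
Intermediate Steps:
(-40 + 75)² + 1/(-30349) = 35² - 1/30349 = 1225 - 1/30349 = 37177524/30349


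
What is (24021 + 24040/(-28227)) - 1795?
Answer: 627349262/28227 ≈ 22225.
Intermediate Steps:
(24021 + 24040/(-28227)) - 1795 = (24021 + 24040*(-1/28227)) - 1795 = (24021 - 24040/28227) - 1795 = 678016727/28227 - 1795 = 627349262/28227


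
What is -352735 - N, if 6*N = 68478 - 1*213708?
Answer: -328530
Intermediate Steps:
N = -24205 (N = (68478 - 1*213708)/6 = (68478 - 213708)/6 = (⅙)*(-145230) = -24205)
-352735 - N = -352735 - 1*(-24205) = -352735 + 24205 = -328530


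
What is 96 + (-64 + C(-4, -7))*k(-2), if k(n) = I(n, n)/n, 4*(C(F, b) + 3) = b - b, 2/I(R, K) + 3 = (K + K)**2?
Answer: 1315/13 ≈ 101.15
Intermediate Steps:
I(R, K) = 2/(-3 + 4*K**2) (I(R, K) = 2/(-3 + (K + K)**2) = 2/(-3 + (2*K)**2) = 2/(-3 + 4*K**2))
C(F, b) = -3 (C(F, b) = -3 + (b - b)/4 = -3 + (1/4)*0 = -3 + 0 = -3)
k(n) = 2/(n*(-3 + 4*n**2)) (k(n) = (2/(-3 + 4*n**2))/n = 2/(n*(-3 + 4*n**2)))
96 + (-64 + C(-4, -7))*k(-2) = 96 + (-64 - 3)*(2/(-2*(-3 + 4*(-2)**2))) = 96 - 134*(-1)/(2*(-3 + 4*4)) = 96 - 134*(-1)/(2*(-3 + 16)) = 96 - 134*(-1)/(2*13) = 96 - 67*(-1/13) = 96 + 67/13 = 1315/13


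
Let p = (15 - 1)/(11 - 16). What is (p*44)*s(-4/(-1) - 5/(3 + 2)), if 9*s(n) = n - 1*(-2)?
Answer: -616/9 ≈ -68.444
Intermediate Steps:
s(n) = 2/9 + n/9 (s(n) = (n - 1*(-2))/9 = (n + 2)/9 = (2 + n)/9 = 2/9 + n/9)
p = -14/5 (p = 14/(-5) = 14*(-⅕) = -14/5 ≈ -2.8000)
(p*44)*s(-4/(-1) - 5/(3 + 2)) = (-14/5*44)*(2/9 + (-4/(-1) - 5/(3 + 2))/9) = -616*(2/9 + (-4*(-1) - 5/5)/9)/5 = -616*(2/9 + (4 - 5*⅕)/9)/5 = -616*(2/9 + (4 - 1)/9)/5 = -616*(2/9 + (⅑)*3)/5 = -616*(2/9 + ⅓)/5 = -616/5*5/9 = -616/9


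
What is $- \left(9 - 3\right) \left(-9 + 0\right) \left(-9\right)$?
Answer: $-486$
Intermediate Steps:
$- \left(9 - 3\right) \left(-9 + 0\right) \left(-9\right) = - \left(9 - 3\right) \left(\left(-9\right) \left(-9\right)\right) = - 6 \cdot 81 = \left(-1\right) 486 = -486$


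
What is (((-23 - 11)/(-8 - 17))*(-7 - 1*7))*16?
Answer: -7616/25 ≈ -304.64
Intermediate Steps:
(((-23 - 11)/(-8 - 17))*(-7 - 1*7))*16 = ((-34/(-25))*(-7 - 7))*16 = (-34*(-1/25)*(-14))*16 = ((34/25)*(-14))*16 = -476/25*16 = -7616/25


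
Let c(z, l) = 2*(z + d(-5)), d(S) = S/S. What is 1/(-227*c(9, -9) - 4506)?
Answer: -1/9046 ≈ -0.00011055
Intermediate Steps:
d(S) = 1
c(z, l) = 2 + 2*z (c(z, l) = 2*(z + 1) = 2*(1 + z) = 2 + 2*z)
1/(-227*c(9, -9) - 4506) = 1/(-227*(2 + 2*9) - 4506) = 1/(-227*(2 + 18) - 4506) = 1/(-227*20 - 4506) = 1/(-4540 - 4506) = 1/(-9046) = -1/9046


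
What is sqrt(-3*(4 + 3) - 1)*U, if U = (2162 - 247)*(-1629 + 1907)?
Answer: 532370*I*sqrt(22) ≈ 2.497e+6*I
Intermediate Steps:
U = 532370 (U = 1915*278 = 532370)
sqrt(-3*(4 + 3) - 1)*U = sqrt(-3*(4 + 3) - 1)*532370 = sqrt(-3*7 - 1)*532370 = sqrt(-21 - 1)*532370 = sqrt(-22)*532370 = (I*sqrt(22))*532370 = 532370*I*sqrt(22)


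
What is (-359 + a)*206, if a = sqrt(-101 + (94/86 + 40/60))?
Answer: -73954 + 206*I*sqrt(1651458)/129 ≈ -73954.0 + 2052.2*I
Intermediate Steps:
a = I*sqrt(1651458)/129 (a = sqrt(-101 + (94*(1/86) + 40*(1/60))) = sqrt(-101 + (47/43 + 2/3)) = sqrt(-101 + 227/129) = sqrt(-12802/129) = I*sqrt(1651458)/129 ≈ 9.9619*I)
(-359 + a)*206 = (-359 + I*sqrt(1651458)/129)*206 = -73954 + 206*I*sqrt(1651458)/129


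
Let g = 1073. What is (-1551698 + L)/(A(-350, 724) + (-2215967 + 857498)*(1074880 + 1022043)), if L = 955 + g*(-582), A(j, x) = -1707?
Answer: 2175229/2848604892594 ≈ 7.6361e-7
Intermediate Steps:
L = -623531 (L = 955 + 1073*(-582) = 955 - 624486 = -623531)
(-1551698 + L)/(A(-350, 724) + (-2215967 + 857498)*(1074880 + 1022043)) = (-1551698 - 623531)/(-1707 + (-2215967 + 857498)*(1074880 + 1022043)) = -2175229/(-1707 - 1358469*2096923) = -2175229/(-1707 - 2848604890887) = -2175229/(-2848604892594) = -2175229*(-1/2848604892594) = 2175229/2848604892594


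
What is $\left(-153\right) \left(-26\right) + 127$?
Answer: $4105$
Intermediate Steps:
$\left(-153\right) \left(-26\right) + 127 = 3978 + 127 = 4105$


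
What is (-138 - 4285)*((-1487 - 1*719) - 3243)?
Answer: 24100927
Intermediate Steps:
(-138 - 4285)*((-1487 - 1*719) - 3243) = -4423*((-1487 - 719) - 3243) = -4423*(-2206 - 3243) = -4423*(-5449) = 24100927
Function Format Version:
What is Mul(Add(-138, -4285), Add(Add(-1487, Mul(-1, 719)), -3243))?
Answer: 24100927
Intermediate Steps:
Mul(Add(-138, -4285), Add(Add(-1487, Mul(-1, 719)), -3243)) = Mul(-4423, Add(Add(-1487, -719), -3243)) = Mul(-4423, Add(-2206, -3243)) = Mul(-4423, -5449) = 24100927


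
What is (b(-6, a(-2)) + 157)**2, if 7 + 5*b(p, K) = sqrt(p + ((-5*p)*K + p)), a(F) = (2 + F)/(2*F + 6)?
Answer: 605272/25 + 3112*I*sqrt(3)/25 ≈ 24211.0 + 215.61*I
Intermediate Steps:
a(F) = (2 + F)/(6 + 2*F)
b(p, K) = -7/5 + sqrt(2*p - 5*K*p)/5 (b(p, K) = -7/5 + sqrt(p + ((-5*p)*K + p))/5 = -7/5 + sqrt(p + (-5*K*p + p))/5 = -7/5 + sqrt(p + (p - 5*K*p))/5 = -7/5 + sqrt(2*p - 5*K*p)/5)
(b(-6, a(-2)) + 157)**2 = ((-7/5 + sqrt(-6*(2 - 5*(2 - 2)/(2*(3 - 2))))/5) + 157)**2 = ((-7/5 + sqrt(-6*(2 - 5*0/(2*1)))/5) + 157)**2 = ((-7/5 + sqrt(-6*(2 - 5*0/2))/5) + 157)**2 = ((-7/5 + sqrt(-6*(2 - 5*0))/5) + 157)**2 = ((-7/5 + sqrt(-6*(2 + 0))/5) + 157)**2 = ((-7/5 + sqrt(-6*2)/5) + 157)**2 = ((-7/5 + sqrt(-12)/5) + 157)**2 = ((-7/5 + (2*I*sqrt(3))/5) + 157)**2 = ((-7/5 + 2*I*sqrt(3)/5) + 157)**2 = (778/5 + 2*I*sqrt(3)/5)**2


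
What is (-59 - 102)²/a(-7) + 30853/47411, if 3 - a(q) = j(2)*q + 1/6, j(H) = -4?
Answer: -7368984383/7159061 ≈ -1029.3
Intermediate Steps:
a(q) = 17/6 + 4*q (a(q) = 3 - (-4*q + 1/6) = 3 - (-4*q + ⅙) = 3 - (⅙ - 4*q) = 3 + (-⅙ + 4*q) = 17/6 + 4*q)
(-59 - 102)²/a(-7) + 30853/47411 = (-59 - 102)²/(17/6 + 4*(-7)) + 30853/47411 = (-161)²/(17/6 - 28) + 30853*(1/47411) = 25921/(-151/6) + 30853/47411 = 25921*(-6/151) + 30853/47411 = -155526/151 + 30853/47411 = -7368984383/7159061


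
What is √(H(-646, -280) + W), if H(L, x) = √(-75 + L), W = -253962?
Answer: √(-253962 + I*√721) ≈ 0.027 + 503.95*I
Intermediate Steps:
√(H(-646, -280) + W) = √(√(-75 - 646) - 253962) = √(√(-721) - 253962) = √(I*√721 - 253962) = √(-253962 + I*√721)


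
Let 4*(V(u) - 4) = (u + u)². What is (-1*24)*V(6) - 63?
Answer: -1023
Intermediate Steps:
V(u) = 4 + u² (V(u) = 4 + (u + u)²/4 = 4 + (2*u)²/4 = 4 + (4*u²)/4 = 4 + u²)
(-1*24)*V(6) - 63 = (-1*24)*(4 + 6²) - 63 = -24*(4 + 36) - 63 = -24*40 - 63 = -960 - 63 = -1023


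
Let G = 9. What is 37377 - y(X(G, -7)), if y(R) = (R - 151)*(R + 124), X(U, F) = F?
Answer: 55863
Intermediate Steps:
y(R) = (-151 + R)*(124 + R)
37377 - y(X(G, -7)) = 37377 - (-18724 + (-7)² - 27*(-7)) = 37377 - (-18724 + 49 + 189) = 37377 - 1*(-18486) = 37377 + 18486 = 55863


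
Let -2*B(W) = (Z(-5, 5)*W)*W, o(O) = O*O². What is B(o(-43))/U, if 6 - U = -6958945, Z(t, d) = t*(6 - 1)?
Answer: 158034076225/13917902 ≈ 11355.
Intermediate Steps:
Z(t, d) = 5*t (Z(t, d) = t*5 = 5*t)
o(O) = O³
B(W) = 25*W²/2 (B(W) = -(5*(-5))*W*W/2 = -(-25*W)*W/2 = -(-25)*W²/2 = 25*W²/2)
U = 6958951 (U = 6 - 1*(-6958945) = 6 + 6958945 = 6958951)
B(o(-43))/U = (25*((-43)³)²/2)/6958951 = ((25/2)*(-79507)²)*(1/6958951) = ((25/2)*6321363049)*(1/6958951) = (158034076225/2)*(1/6958951) = 158034076225/13917902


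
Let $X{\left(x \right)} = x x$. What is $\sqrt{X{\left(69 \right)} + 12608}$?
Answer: $\sqrt{17369} \approx 131.79$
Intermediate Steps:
$X{\left(x \right)} = x^{2}$
$\sqrt{X{\left(69 \right)} + 12608} = \sqrt{69^{2} + 12608} = \sqrt{4761 + 12608} = \sqrt{17369}$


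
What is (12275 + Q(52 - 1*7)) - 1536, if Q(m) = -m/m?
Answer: 10738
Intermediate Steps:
Q(m) = -1 (Q(m) = -1*1 = -1)
(12275 + Q(52 - 1*7)) - 1536 = (12275 - 1) - 1536 = 12274 - 1536 = 10738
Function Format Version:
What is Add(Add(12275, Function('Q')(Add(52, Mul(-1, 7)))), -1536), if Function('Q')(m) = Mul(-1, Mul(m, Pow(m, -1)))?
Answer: 10738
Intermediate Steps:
Function('Q')(m) = -1 (Function('Q')(m) = Mul(-1, 1) = -1)
Add(Add(12275, Function('Q')(Add(52, Mul(-1, 7)))), -1536) = Add(Add(12275, -1), -1536) = Add(12274, -1536) = 10738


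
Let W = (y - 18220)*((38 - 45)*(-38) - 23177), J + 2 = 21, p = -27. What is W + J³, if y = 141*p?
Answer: 504667456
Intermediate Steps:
J = 19 (J = -2 + 21 = 19)
y = -3807 (y = 141*(-27) = -3807)
W = 504660597 (W = (-3807 - 18220)*((38 - 45)*(-38) - 23177) = -22027*(-7*(-38) - 23177) = -22027*(266 - 23177) = -22027*(-22911) = 504660597)
W + J³ = 504660597 + 19³ = 504660597 + 6859 = 504667456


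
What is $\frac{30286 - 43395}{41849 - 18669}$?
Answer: $- \frac{13109}{23180} \approx -0.56553$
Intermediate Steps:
$\frac{30286 - 43395}{41849 - 18669} = - \frac{13109}{23180}$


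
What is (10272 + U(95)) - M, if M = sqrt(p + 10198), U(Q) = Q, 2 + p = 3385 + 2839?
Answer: 10367 - 2*sqrt(4105) ≈ 10239.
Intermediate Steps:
p = 6222 (p = -2 + (3385 + 2839) = -2 + 6224 = 6222)
M = 2*sqrt(4105) (M = sqrt(6222 + 10198) = sqrt(16420) = 2*sqrt(4105) ≈ 128.14)
(10272 + U(95)) - M = (10272 + 95) - 2*sqrt(4105) = 10367 - 2*sqrt(4105)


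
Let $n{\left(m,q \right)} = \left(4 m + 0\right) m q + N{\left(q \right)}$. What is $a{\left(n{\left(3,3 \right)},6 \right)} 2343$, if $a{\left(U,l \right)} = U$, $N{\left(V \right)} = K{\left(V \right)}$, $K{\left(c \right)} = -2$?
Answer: $248358$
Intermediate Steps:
$N{\left(V \right)} = -2$
$n{\left(m,q \right)} = -2 + 4 q m^{2}$ ($n{\left(m,q \right)} = \left(4 m + 0\right) m q - 2 = 4 m m q - 2 = 4 m^{2} q - 2 = 4 q m^{2} - 2 = -2 + 4 q m^{2}$)
$a{\left(n{\left(3,3 \right)},6 \right)} 2343 = \left(-2 + 4 \cdot 3 \cdot 3^{2}\right) 2343 = \left(-2 + 4 \cdot 3 \cdot 9\right) 2343 = \left(-2 + 108\right) 2343 = 106 \cdot 2343 = 248358$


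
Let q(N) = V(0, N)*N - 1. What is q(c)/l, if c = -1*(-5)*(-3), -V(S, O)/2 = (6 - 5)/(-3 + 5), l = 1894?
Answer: 7/947 ≈ 0.0073918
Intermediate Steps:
V(S, O) = -1 (V(S, O) = -2*(6 - 5)/(-3 + 5) = -2/2 = -2*½ = -1)
c = -15 (c = 5*(-3) = -15)
q(N) = -1 - N (q(N) = -N - 1 = -1 - N)
q(c)/l = (-1 - 1*(-15))/1894 = (-1 + 15)*(1/1894) = 14*(1/1894) = 7/947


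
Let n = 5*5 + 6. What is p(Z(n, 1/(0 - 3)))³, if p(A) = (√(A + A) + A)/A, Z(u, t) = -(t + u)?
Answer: (46 - I*√138)³/97336 ≈ 0.80435 - 0.74948*I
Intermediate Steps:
n = 31 (n = 25 + 6 = 31)
Z(u, t) = -t - u
p(A) = (A + √2*√A)/A (p(A) = (√(2*A) + A)/A = (√2*√A + A)/A = (A + √2*√A)/A)
p(Z(n, 1/(0 - 3)))³ = (1 + √2/√(-1/(0 - 3) - 1*31))³ = (1 + √2/√(-1/(-3) - 31))³ = (1 + √2/√(-1*(-⅓) - 31))³ = (1 + √2/√(⅓ - 31))³ = (1 + √2/√(-92/3))³ = (1 + √2*(-I*√69/46))³ = (1 - I*√138/46)³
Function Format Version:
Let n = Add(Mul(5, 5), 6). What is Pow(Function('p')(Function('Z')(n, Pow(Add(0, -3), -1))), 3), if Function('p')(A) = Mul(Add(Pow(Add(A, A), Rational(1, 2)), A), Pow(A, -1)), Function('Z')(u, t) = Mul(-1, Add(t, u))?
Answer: Mul(Rational(1, 97336), Pow(Add(46, Mul(-1, I, Pow(138, Rational(1, 2)))), 3)) ≈ Add(0.80435, Mul(-0.74948, I))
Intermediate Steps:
n = 31 (n = Add(25, 6) = 31)
Function('Z')(u, t) = Add(Mul(-1, t), Mul(-1, u))
Function('p')(A) = Mul(Pow(A, -1), Add(A, Mul(Pow(2, Rational(1, 2)), Pow(A, Rational(1, 2))))) (Function('p')(A) = Mul(Add(Pow(Mul(2, A), Rational(1, 2)), A), Pow(A, -1)) = Mul(Add(Mul(Pow(2, Rational(1, 2)), Pow(A, Rational(1, 2))), A), Pow(A, -1)) = Mul(Add(A, Mul(Pow(2, Rational(1, 2)), Pow(A, Rational(1, 2)))), Pow(A, -1)) = Mul(Pow(A, -1), Add(A, Mul(Pow(2, Rational(1, 2)), Pow(A, Rational(1, 2))))))
Pow(Function('p')(Function('Z')(n, Pow(Add(0, -3), -1))), 3) = Pow(Add(1, Mul(Pow(2, Rational(1, 2)), Pow(Add(Mul(-1, Pow(Add(0, -3), -1)), Mul(-1, 31)), Rational(-1, 2)))), 3) = Pow(Add(1, Mul(Pow(2, Rational(1, 2)), Pow(Add(Mul(-1, Pow(-3, -1)), -31), Rational(-1, 2)))), 3) = Pow(Add(1, Mul(Pow(2, Rational(1, 2)), Pow(Add(Mul(-1, Rational(-1, 3)), -31), Rational(-1, 2)))), 3) = Pow(Add(1, Mul(Pow(2, Rational(1, 2)), Pow(Add(Rational(1, 3), -31), Rational(-1, 2)))), 3) = Pow(Add(1, Mul(Pow(2, Rational(1, 2)), Pow(Rational(-92, 3), Rational(-1, 2)))), 3) = Pow(Add(1, Mul(Pow(2, Rational(1, 2)), Mul(Rational(-1, 46), I, Pow(69, Rational(1, 2))))), 3) = Pow(Add(1, Mul(Rational(-1, 46), I, Pow(138, Rational(1, 2)))), 3)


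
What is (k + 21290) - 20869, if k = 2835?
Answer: 3256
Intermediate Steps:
(k + 21290) - 20869 = (2835 + 21290) - 20869 = 24125 - 20869 = 3256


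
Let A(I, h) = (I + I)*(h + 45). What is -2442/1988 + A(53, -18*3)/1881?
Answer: -360553/207746 ≈ -1.7355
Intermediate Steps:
A(I, h) = 2*I*(45 + h) (A(I, h) = (2*I)*(45 + h) = 2*I*(45 + h))
-2442/1988 + A(53, -18*3)/1881 = -2442/1988 + (2*53*(45 - 18*3))/1881 = -2442*1/1988 + (2*53*(45 - 54))*(1/1881) = -1221/994 + (2*53*(-9))*(1/1881) = -1221/994 - 954*1/1881 = -1221/994 - 106/209 = -360553/207746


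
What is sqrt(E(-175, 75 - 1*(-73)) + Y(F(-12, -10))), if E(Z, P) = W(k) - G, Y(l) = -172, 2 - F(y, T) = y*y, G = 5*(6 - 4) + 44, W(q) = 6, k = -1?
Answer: 2*I*sqrt(55) ≈ 14.832*I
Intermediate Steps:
G = 54 (G = 5*2 + 44 = 10 + 44 = 54)
F(y, T) = 2 - y**2 (F(y, T) = 2 - y*y = 2 - y**2)
E(Z, P) = -48 (E(Z, P) = 6 - 1*54 = 6 - 54 = -48)
sqrt(E(-175, 75 - 1*(-73)) + Y(F(-12, -10))) = sqrt(-48 - 172) = sqrt(-220) = 2*I*sqrt(55)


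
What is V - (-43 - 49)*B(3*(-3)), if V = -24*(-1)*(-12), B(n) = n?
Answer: -1116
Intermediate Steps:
V = -288 (V = 24*(-12) = -288)
V - (-43 - 49)*B(3*(-3)) = -288 - (-43 - 49)*3*(-3) = -288 - (-92)*(-9) = -288 - 1*828 = -288 - 828 = -1116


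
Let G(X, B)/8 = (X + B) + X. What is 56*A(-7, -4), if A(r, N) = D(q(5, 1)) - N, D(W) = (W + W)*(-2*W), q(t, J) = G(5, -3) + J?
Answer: -727552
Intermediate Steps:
G(X, B) = 8*B + 16*X (G(X, B) = 8*((X + B) + X) = 8*((B + X) + X) = 8*(B + 2*X) = 8*B + 16*X)
q(t, J) = 56 + J (q(t, J) = (8*(-3) + 16*5) + J = (-24 + 80) + J = 56 + J)
D(W) = -4*W² (D(W) = (2*W)*(-2*W) = -4*W²)
A(r, N) = -12996 - N (A(r, N) = -4*(56 + 1)² - N = -4*57² - N = -4*3249 - N = -12996 - N)
56*A(-7, -4) = 56*(-12996 - 1*(-4)) = 56*(-12996 + 4) = 56*(-12992) = -727552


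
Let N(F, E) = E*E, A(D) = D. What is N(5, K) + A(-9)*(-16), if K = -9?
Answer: 225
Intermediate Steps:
N(F, E) = E**2
N(5, K) + A(-9)*(-16) = (-9)**2 - 9*(-16) = 81 + 144 = 225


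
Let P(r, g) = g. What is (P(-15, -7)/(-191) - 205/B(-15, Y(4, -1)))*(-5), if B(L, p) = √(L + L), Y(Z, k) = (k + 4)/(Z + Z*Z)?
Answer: -35/191 - 205*I*√30/6 ≈ -0.18325 - 187.14*I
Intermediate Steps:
Y(Z, k) = (4 + k)/(Z + Z²)
B(L, p) = √2*√L (B(L, p) = √(2*L) = √2*√L)
(P(-15, -7)/(-191) - 205/B(-15, Y(4, -1)))*(-5) = (-7/(-191) - 205*(-I*√30/30))*(-5) = (-7*(-1/191) - 205*(-I*√30/30))*(-5) = (7/191 - 205*(-I*√30/30))*(-5) = (7/191 - (-41)*I*√30/6)*(-5) = (7/191 + 41*I*√30/6)*(-5) = -35/191 - 205*I*√30/6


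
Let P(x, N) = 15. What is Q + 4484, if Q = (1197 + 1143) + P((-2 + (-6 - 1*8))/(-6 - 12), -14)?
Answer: 6839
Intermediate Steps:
Q = 2355 (Q = (1197 + 1143) + 15 = 2340 + 15 = 2355)
Q + 4484 = 2355 + 4484 = 6839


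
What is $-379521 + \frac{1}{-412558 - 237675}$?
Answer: $- \frac{246777078394}{650233} \approx -3.7952 \cdot 10^{5}$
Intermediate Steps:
$-379521 + \frac{1}{-412558 - 237675} = -379521 + \frac{1}{-650233} = -379521 - \frac{1}{650233} = - \frac{246777078394}{650233}$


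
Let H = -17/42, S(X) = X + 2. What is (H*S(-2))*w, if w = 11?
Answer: 0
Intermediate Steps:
S(X) = 2 + X
H = -17/42 (H = -17*1/42 = -17/42 ≈ -0.40476)
(H*S(-2))*w = -17*(2 - 2)/42*11 = -17/42*0*11 = 0*11 = 0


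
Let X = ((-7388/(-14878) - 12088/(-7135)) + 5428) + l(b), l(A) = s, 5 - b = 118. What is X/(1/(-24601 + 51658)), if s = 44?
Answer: 7861548621037914/53077265 ≈ 1.4812e+8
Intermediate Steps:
b = -113 (b = 5 - 1*118 = 5 - 118 = -113)
l(A) = 44
X = 290555073402/53077265 (X = ((-7388/(-14878) - 12088/(-7135)) + 5428) + 44 = ((-7388*(-1/14878) - 12088*(-1/7135)) + 5428) + 44 = ((3694/7439 + 12088/7135) + 5428) + 44 = (116279322/53077265 + 5428) + 44 = 288219673742/53077265 + 44 = 290555073402/53077265 ≈ 5474.2)
X/(1/(-24601 + 51658)) = 290555073402/(53077265*(1/(-24601 + 51658))) = 290555073402/(53077265*(1/27057)) = (290555073402/53077265)*27057 = 7861548621037914/53077265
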